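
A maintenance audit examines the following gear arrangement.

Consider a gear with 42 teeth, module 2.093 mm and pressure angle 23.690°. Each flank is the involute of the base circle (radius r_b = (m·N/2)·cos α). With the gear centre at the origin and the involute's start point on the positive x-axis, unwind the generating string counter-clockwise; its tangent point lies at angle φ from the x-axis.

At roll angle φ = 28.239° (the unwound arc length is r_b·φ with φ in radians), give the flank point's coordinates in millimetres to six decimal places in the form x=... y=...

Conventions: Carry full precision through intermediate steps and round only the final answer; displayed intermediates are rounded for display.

x=44.844864 y=1.567579

topology: single-mesh involute geometry — m = 2.093, N = 42
pitch radius r_p = m·N/2 = 2.093·42/2 = 43.953000
base radius r_b = r_p·cos α = 43.953000·cos 23.690° = 40.249201
roll angle φ = 28.239° = 0.49286353 rad
x = r_b·(cos φ + φ·sin φ) = 44.844864
y = r_b·(sin φ − φ·cos φ) = 1.567579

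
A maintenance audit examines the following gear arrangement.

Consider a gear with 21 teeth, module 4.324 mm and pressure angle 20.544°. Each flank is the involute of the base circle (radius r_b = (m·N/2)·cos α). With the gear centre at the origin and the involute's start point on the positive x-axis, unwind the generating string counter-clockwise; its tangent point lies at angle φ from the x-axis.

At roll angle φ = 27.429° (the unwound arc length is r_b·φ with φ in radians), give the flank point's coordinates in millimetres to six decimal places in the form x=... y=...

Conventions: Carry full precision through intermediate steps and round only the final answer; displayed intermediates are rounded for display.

x=47.110699 y=1.519472

class = single-mesh tooth geometry [base-circle involute, m = 4.324, 21T]
pitch radius r_p = m·N/2 = 4.324·21/2 = 45.402000
base radius r_b = r_p·cos α = 45.402000·cos 20.544° = 42.514568
roll angle φ = 27.429° = 0.47872636 rad
x = r_b·(cos φ + φ·sin φ) = 47.110699
y = r_b·(sin φ − φ·cos φ) = 1.519472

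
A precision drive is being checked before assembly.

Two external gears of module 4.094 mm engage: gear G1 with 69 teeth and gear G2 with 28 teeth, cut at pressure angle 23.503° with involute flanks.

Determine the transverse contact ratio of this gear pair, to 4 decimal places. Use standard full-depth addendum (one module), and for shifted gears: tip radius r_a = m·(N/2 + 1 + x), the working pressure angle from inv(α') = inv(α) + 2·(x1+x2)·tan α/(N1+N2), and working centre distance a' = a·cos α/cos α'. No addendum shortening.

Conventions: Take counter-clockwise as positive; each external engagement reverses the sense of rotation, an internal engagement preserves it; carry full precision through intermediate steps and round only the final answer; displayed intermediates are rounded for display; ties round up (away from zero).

1.5682

single-mesh involute tooth geometry (69T engaging 28T at module 4.094)
base radii: r_b1 = 129.525367, r_b2 = 52.561018
tip radii: r_a1 = 145.337000, r_a2 = 61.410000
no profile shift: α' = α, a' = a
action lengths: √(r_a1²−r_b1²) = 65.924372, √(r_a2²−r_b2²) = 31.757321
base pitch p_b = π·m·cos α = 11.794665
CR = (65.924372 + 31.757321 − 198.559000·sin 23.50300°)/11.794665 = 1.568247
contact ratio ≈ 1.5682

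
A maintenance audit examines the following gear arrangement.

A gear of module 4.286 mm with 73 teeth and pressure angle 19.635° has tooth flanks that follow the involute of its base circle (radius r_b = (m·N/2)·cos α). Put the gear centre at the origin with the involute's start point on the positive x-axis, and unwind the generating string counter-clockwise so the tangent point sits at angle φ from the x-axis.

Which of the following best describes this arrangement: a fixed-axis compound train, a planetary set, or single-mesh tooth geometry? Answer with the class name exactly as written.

single-mesh involute tooth geometry (73T wheel at module 4.286)
classification: single-mesh tooth geometry

single-mesh tooth geometry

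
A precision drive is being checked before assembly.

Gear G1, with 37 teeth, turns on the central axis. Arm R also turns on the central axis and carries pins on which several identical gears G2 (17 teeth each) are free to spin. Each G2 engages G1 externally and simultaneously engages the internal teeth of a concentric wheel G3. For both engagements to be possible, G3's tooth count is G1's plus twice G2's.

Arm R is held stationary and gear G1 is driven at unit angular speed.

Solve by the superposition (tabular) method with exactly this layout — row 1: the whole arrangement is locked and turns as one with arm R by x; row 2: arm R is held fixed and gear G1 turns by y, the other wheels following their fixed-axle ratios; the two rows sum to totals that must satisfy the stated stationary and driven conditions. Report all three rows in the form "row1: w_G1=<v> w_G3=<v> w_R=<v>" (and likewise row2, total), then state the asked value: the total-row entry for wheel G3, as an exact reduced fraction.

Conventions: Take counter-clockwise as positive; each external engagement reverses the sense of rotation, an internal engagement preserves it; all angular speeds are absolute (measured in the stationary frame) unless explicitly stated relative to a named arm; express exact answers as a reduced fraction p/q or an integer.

row1: w_G1=0 w_G3=0 w_R=0
row2: w_G1=1 w_G3=-37/71 w_R=0
total: w_G1=1 w_G3=-37/71 w_R=0
asked value: -37/71

recognized (axles ride arm R): planetary set, 37/17/71 teeth
row 1 — lock + rotate with arm: ω_sun = ω_ring = ω_arm = x
row 2 — arm fixed, fixed-axis ratios: sun y, ring −(37/71)·y, arm 0
boundary: total ω_arm = x = 0 and total ω_sun = x + y = 1  ⇒  y = 1, x = 0
row 2 ring = −(37/71)·1 = -37/71
totals (row 1 + row 2): sun 0 + 1 = 1, ring 0 + (-37/71) = -37/71, arm 0 + 0 = 0
asked cell (total, ring) = -37/71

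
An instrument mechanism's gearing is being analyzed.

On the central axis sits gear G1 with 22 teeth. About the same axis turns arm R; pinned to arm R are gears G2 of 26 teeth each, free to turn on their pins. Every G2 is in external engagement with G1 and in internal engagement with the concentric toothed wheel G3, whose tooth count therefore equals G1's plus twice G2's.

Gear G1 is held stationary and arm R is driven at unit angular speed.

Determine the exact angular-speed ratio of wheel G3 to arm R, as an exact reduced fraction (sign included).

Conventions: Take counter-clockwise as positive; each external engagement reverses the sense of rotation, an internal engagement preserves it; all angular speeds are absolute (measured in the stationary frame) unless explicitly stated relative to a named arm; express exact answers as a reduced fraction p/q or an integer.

48/37

topology: planetary set — G1 22T / G2 26T / G3 74T, arm = carrier (Willis)
ring teeth: 22 + 2·26 = 74
22(ω_sun−ω_arm) = −74(ω_ring−ω_arm),  ω_sun = 0, ω_arm = 1
ω_ring = 1 − (22/74)(0−1) = 48/37
ω_out/ω_in = 48/37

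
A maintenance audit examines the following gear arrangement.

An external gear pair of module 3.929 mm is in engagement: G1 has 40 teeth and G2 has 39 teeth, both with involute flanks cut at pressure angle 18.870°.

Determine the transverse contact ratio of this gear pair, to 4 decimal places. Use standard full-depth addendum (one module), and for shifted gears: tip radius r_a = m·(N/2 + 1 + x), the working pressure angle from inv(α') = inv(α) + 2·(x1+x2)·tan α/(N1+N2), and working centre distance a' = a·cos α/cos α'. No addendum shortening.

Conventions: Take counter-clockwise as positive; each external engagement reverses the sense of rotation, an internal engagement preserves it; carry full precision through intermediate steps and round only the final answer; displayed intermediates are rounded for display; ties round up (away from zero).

1.7688

single-mesh involute tooth geometry (40T engaging 39T at module 3.929)
base radii: r_b1 = 74.356705, r_b2 = 72.497787
tip radii: r_a1 = 82.509000, r_a2 = 80.544500
no profile shift: α' = α, a' = a
action lengths: √(r_a1²−r_b1²) = 35.760531, √(r_a2²−r_b2²) = 35.092554
base pitch p_b = π·m·cos α = 11.679924
CR = (35.760531 + 35.092554 − 155.195500·sin 18.87000°)/11.679924 = 1.768800
contact ratio ≈ 1.7688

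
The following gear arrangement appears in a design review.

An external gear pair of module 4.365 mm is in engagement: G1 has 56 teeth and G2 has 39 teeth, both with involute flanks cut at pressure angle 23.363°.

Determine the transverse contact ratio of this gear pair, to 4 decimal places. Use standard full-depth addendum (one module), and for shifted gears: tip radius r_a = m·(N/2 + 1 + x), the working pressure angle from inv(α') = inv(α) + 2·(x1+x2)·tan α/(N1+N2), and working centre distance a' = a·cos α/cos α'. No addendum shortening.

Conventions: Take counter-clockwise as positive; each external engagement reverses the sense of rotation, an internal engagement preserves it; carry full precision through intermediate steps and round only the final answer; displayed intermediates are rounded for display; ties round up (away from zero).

1.5883

topology: single-mesh involute geometry — m = 4.365, 56T/39T pair
base radii: r_b1 = 112.199292, r_b2 = 78.138793
tip radii: r_a1 = 126.585000, r_a2 = 89.482500
no profile shift: α' = α, a' = a
action lengths: √(r_a1²−r_b1²) = 58.609564, √(r_a2²−r_b2²) = 43.605583
base pitch p_b = π·m·cos α = 12.588731
CR = (58.609564 + 43.605583 − 207.337500·sin 23.36300°)/12.588731 = 1.588277
contact ratio ≈ 1.5883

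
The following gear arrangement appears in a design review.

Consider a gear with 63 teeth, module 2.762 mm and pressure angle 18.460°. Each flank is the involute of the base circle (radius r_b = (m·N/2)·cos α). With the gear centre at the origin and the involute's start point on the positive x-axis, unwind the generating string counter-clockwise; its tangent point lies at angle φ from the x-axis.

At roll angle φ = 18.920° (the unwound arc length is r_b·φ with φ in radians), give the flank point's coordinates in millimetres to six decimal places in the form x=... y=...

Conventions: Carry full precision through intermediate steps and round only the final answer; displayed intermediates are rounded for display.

class = single-mesh tooth geometry [base-circle involute, m = 2.762, 63T]
pitch radius r_p = m·N/2 = 2.762·63/2 = 87.003000
base radius r_b = r_p·cos α = 87.003000·cos 18.460° = 82.526256
roll angle φ = 18.920° = 0.33021629 rad
x = r_b·(cos φ + φ·sin φ) = 86.903786
y = r_b·(sin φ − φ·cos φ) = 0.979768

x=86.903786 y=0.979768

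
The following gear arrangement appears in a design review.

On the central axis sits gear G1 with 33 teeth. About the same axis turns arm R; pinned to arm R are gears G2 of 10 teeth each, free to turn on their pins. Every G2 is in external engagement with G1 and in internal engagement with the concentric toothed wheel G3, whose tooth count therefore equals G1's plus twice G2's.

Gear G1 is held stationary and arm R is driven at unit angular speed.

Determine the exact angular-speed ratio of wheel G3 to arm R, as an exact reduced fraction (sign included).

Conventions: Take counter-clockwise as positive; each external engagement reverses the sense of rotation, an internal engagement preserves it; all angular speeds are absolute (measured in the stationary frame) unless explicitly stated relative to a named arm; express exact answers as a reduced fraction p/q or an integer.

86/53

recognized (axles ride arm R): planetary set, 33/10/53 teeth
ring teeth: 33 + 2·10 = 53
33(ω_sun−ω_arm) = −53(ω_ring−ω_arm),  ω_sun = 0, ω_arm = 1
ω_ring = 1 − (33/53)(0−1) = 86/53
ω_out/ω_in = 86/53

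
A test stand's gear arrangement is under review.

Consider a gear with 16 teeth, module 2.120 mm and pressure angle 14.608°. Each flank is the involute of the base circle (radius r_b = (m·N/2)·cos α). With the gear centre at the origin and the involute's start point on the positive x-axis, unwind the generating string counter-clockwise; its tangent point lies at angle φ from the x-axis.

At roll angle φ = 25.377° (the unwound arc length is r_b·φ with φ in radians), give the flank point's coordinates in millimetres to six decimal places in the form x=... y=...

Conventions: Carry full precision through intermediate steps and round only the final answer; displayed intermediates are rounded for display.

x=17.943416 y=0.466061

topology: single-mesh involute geometry — m = 2.120, N = 16
pitch radius r_p = m·N/2 = 2.120·16/2 = 16.960000
base radius r_b = r_p·cos α = 16.960000·cos 14.608° = 16.411750
roll angle φ = 25.377° = 0.44291220 rad
x = r_b·(cos φ + φ·sin φ) = 17.943416
y = r_b·(sin φ − φ·cos φ) = 0.466061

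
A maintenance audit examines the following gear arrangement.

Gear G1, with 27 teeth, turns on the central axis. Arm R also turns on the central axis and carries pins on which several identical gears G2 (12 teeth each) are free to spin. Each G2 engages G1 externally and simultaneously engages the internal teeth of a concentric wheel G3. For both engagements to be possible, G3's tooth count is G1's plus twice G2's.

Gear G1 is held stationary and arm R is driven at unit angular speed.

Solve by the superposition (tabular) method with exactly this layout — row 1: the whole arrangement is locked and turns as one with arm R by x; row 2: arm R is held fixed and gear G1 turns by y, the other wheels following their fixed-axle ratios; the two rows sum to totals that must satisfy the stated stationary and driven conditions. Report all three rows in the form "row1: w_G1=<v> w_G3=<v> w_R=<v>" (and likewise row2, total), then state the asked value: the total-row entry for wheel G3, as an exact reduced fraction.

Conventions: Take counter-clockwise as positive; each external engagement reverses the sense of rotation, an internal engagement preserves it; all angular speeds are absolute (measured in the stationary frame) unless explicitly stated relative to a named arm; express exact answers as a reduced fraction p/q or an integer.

row1: w_G1=1 w_G3=1 w_R=1
row2: w_G1=-1 w_G3=9/17 w_R=0
total: w_G1=0 w_G3=26/17 w_R=1
asked value: 26/17

planetary set (27T centre, 12T on arm, 51T internal) — Willis relation
superposition row 1 [locked train]: every member turns x
superposition row 2 [arm held]: sun y, ring −(27/51)·y, arm 0
boundary: total ω_sun = x + y = 0 and total ω_arm = x = 1  ⇒  y = -1, x = 1
row 2 ring = −(27/51)·(-1) = 9/17
totals (row 1 + row 2): sun 1 + (-1) = 0, ring 1 + 9/17 = 26/17, arm 1 + 0 = 1
asked cell (total, ring) = 26/17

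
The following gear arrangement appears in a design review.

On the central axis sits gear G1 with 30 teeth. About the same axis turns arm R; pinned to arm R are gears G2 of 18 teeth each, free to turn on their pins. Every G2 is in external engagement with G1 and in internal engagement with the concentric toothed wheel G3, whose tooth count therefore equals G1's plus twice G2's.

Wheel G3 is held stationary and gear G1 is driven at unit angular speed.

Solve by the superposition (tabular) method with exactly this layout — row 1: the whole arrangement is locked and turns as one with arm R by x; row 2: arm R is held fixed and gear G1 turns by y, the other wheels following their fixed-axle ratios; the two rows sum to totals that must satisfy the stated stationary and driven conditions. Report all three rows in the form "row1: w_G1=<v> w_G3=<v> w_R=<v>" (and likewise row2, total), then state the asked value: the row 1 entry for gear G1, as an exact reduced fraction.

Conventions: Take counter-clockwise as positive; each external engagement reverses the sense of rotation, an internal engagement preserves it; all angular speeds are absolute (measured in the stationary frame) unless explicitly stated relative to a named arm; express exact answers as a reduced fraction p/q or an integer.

row1: w_G1=5/16 w_G3=5/16 w_R=5/16
row2: w_G1=11/16 w_G3=-5/16 w_R=0
total: w_G1=1 w_G3=0 w_R=5/16
asked value: 5/16

topology: planetary set — G1 30T / G2 18T / G3 66T, arm = carrier (Willis)
row 1 (train locked, turned with arm): all members turn x
row 2 — arm fixed, fixed-axis ratios: sun y, ring −(30/66)·y, arm 0
boundary: total ω_ring = x − (30/66)·y = 0 and total ω_sun = x + y = 1  ⇒  y = 11/16, x = 5/16
row 2 ring = −(30/66)·11/16 = -5/16
totals (row 1 + row 2): sun 5/16 + 11/16 = 1, ring 5/16 + (-5/16) = 0, arm 5/16 + 0 = 5/16
asked cell (row1, sun) = 5/16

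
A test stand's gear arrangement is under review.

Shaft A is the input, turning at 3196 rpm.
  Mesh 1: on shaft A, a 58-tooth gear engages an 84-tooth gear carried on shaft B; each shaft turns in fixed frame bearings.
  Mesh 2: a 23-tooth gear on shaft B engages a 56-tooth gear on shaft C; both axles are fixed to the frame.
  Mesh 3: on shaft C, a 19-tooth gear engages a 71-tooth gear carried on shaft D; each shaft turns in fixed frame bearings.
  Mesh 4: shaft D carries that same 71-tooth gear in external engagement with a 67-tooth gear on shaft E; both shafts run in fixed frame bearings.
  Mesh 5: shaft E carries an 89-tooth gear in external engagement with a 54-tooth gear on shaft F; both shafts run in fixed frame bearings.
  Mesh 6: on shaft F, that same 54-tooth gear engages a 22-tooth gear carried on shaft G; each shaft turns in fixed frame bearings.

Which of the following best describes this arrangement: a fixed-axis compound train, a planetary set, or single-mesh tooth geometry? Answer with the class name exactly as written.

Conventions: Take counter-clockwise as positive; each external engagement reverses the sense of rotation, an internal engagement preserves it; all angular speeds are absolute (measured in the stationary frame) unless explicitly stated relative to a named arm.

fixed-axis compound train

class = fixed-axis compound train [6 meshes; 6 ratios multiply, 6 sense flips]
classification: fixed-axis compound train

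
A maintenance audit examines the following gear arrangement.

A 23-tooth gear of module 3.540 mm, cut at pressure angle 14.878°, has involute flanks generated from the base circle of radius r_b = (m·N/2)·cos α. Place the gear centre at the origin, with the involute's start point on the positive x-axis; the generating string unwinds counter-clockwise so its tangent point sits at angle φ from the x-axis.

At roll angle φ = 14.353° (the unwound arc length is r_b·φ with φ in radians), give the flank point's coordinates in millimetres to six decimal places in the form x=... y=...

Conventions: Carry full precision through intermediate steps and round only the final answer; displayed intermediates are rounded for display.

single-mesh involute tooth geometry (23T wheel at module 3.540)
pitch radius r_p = m·N/2 = 3.540·23/2 = 40.710000
base radius r_b = r_p·cos α = 40.710000·cos 14.878° = 39.345187
roll angle φ = 14.353° = 0.25050711 rad
x = r_b·(cos φ + φ·sin φ) = 40.560416
y = r_b·(sin φ − φ·cos φ) = 0.204881

x=40.560416 y=0.204881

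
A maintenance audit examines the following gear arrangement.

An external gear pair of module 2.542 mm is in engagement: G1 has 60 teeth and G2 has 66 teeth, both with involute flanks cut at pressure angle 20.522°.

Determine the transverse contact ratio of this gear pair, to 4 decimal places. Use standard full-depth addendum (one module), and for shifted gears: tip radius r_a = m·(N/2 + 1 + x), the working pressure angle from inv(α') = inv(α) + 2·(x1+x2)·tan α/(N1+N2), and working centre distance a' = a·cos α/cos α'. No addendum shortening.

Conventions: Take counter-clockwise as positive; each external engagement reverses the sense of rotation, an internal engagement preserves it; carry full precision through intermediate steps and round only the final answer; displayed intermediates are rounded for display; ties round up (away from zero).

1.7626

topology: single-mesh involute geometry — m = 2.542, 60T/66T pair
base radii: r_b1 = 71.420361, r_b2 = 78.562397
tip radii: r_a1 = 78.802000, r_a2 = 86.428000
no profile shift: α' = α, a' = a
action lengths: √(r_a1²−r_b1²) = 33.299958, √(r_a2²−r_b2²) = 36.024282
base pitch p_b = π·m·cos α = 7.479123
CR = (33.299958 + 36.024282 − 160.146000·sin 20.52200°)/7.479123 = 1.762551
contact ratio ≈ 1.7626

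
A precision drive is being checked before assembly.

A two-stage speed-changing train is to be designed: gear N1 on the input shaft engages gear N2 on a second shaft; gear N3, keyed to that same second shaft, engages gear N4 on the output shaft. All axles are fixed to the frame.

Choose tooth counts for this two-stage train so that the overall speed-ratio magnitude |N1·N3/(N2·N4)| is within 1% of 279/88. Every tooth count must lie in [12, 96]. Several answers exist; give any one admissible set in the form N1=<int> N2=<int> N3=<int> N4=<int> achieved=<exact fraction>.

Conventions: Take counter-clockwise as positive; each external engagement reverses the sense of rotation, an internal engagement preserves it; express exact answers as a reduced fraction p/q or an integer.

N1=27 N2=12 N3=31 N4=22 achieved=279/88

topology: fixed-axis compound train — 2 stages, target 279/88
target = 279/88 in lowest terms: an exact hit needs N1·N3 = k·279 and N2·N4 = k·88 for one integer k, every count in [12, 96]; additionally prefer no 1:1 stage (N1 ≠ N2, N3 ≠ N4)
k = 1…2: no 1:1-free in-range split of k·279 and k·88 into factor pairs; take k = 3
k = 3: N1·N3 = 837 = 27·31, N2·N4 = 264 = 12·22
achieved = 27·31/(12·22) = 279/88; |achieved − target| = 0 ≤ 279/8800 ✓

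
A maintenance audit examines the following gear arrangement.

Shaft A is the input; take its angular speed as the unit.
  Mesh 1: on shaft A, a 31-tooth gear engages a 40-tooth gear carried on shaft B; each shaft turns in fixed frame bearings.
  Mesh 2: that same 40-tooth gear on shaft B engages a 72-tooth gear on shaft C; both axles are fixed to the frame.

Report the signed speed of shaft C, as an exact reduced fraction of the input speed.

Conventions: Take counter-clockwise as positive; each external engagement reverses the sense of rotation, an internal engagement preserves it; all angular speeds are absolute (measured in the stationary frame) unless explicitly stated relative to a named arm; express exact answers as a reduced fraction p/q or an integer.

31/72

2-mesh fixed-axis compound train (all bearings frame-fixed)
mesh 1 [31T→40T]: |ω|/ω_in = 1×31/40 = 31/40, sense flips to −
mesh 2 [40T→72T]: |ω|/ω_in = (31/40)×40/72 = 31/72, sense flips to +
signed output speed (× input speed) = 31/72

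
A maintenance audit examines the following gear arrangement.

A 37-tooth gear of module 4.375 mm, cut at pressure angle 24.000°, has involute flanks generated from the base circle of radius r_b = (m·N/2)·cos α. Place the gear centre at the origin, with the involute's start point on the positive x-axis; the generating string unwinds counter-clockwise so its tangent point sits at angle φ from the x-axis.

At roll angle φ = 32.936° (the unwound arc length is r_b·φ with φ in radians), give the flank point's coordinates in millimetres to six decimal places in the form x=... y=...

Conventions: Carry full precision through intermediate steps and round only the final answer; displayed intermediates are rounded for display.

topology: single-mesh involute geometry — m = 4.375, N = 37
pitch radius r_p = m·N/2 = 4.375·37/2 = 80.937500
base radius r_b = r_p·cos α = 80.937500·cos 24.000° = 73.940085
roll angle φ = 32.936° = 0.57484164 rad
x = r_b·(cos φ + φ·sin φ) = 85.165736
y = r_b·(sin φ − φ·cos φ) = 4.528809

x=85.165736 y=4.528809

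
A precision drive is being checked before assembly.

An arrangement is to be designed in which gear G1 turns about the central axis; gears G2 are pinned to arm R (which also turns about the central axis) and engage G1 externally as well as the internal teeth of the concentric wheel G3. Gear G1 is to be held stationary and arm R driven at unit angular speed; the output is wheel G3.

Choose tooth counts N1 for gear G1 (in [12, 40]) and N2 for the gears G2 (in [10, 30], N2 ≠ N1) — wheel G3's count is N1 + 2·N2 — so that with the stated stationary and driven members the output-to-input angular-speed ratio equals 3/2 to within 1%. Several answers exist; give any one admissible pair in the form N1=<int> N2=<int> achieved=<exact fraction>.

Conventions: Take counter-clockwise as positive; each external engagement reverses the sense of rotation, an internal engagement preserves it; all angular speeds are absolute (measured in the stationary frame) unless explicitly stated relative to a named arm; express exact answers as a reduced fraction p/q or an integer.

design class (target 3/2): planetary set
Willis with ω_sun = 0: ω_ring/ω_arm = (N1+N3)/N3; set equal to 3/2  ⇒  N3/N1 = 1/(3/2 − 1) = 2
N3 = N1 + 2·N2  ⇒  N2/N1 = (N3/N1 − 1)/2 = (2 − 1)/2 = 1/2
smallest multiple with N1 ≥ 12 and N2 ≥ 10: k = 10  ⇒  N1 = 10·2 = 20, N2 = 10·1 = 10 (N1 ≤ 40, N2 ≤ 30, N2 ≠ N1 ✓), N3 = 20 + 2·10 = 40
check: (N1+N3)/N3 with N1 = 20, N3 = 40 gives 3/2; |achieved − target| = 0 ≤ 3/200 ✓

N1=20 N2=10 achieved=3/2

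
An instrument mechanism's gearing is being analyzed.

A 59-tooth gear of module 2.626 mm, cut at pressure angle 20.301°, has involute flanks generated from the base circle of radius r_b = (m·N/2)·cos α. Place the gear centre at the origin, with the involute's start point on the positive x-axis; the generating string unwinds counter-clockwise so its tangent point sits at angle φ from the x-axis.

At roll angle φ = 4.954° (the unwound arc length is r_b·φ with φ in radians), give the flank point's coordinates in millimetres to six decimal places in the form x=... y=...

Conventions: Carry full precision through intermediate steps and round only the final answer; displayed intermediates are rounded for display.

x=72.926048 y=0.015643

class = single-mesh tooth geometry [base-circle involute, m = 2.626, 59T]
pitch radius r_p = m·N/2 = 2.626·59/2 = 77.467000
base radius r_b = r_p·cos α = 77.467000·cos 20.301° = 72.654973
roll angle φ = 4.954° = 0.08646361 rad
x = r_b·(cos φ + φ·sin φ) = 72.926048
y = r_b·(sin φ − φ·cos φ) = 0.015643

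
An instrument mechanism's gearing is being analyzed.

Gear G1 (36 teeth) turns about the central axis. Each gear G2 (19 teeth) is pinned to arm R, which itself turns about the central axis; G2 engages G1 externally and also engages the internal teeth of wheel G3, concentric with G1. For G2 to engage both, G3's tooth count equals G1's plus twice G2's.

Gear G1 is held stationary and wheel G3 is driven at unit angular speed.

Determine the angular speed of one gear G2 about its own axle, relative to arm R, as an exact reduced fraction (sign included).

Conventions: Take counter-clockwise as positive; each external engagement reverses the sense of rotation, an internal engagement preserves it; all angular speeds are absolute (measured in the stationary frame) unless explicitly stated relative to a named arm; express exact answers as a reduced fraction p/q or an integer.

1332/1045

topology: planetary set — G1 36T / G2 19T / G3 74T, arm = carrier (Willis)
ring teeth: 36 + 2·19 = 74
36(ω_sun−ω_arm) = −74(ω_ring−ω_arm),  ω_sun = 0, ω_ring = 1
36(0−ω_arm) = −74(1−ω_arm)  ⇒  110·ω_arm = 74  ⇒  ω_arm = 37/55
sun–planet mesh: 36·(0−37/55) = −19·(ω_p−ω_arm)  ⇒  ω_p−ω_arm = 1332/1045
exact speed ratio = 1332/1045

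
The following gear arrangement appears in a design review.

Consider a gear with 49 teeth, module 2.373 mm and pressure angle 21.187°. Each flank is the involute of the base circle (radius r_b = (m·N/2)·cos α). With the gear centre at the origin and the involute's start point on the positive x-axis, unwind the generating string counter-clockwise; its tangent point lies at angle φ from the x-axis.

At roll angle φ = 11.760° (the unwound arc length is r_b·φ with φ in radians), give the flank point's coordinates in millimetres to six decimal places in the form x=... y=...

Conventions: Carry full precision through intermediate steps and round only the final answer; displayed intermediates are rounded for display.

recognized (one wheel, involute flank): single-mesh tooth geometry, m = 2.373, N = 49
pitch radius r_p = m·N/2 = 2.373·49/2 = 58.138500
base radius r_b = r_p·cos α = 58.138500·cos 21.187° = 54.208676
roll angle φ = 11.760° = 0.20525072 rad
x = r_b·(cos φ + φ·sin φ) = 55.338526
y = r_b·(sin φ − φ·cos φ) = 0.155586

x=55.338526 y=0.155586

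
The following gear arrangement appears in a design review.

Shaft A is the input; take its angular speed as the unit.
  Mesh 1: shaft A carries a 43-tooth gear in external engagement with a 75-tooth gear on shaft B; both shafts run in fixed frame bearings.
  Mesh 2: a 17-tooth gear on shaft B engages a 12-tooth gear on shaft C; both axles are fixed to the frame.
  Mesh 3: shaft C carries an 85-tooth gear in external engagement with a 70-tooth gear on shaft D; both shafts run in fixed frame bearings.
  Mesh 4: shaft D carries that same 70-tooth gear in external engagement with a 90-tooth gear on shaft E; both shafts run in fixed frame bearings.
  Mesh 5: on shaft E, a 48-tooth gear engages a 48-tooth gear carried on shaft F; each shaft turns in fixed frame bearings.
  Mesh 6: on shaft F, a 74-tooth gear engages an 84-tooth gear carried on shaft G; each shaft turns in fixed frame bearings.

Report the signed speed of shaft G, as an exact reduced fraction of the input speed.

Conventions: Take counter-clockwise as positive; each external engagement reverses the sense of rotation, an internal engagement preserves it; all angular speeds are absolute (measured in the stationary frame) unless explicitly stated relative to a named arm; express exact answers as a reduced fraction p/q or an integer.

6-mesh fixed-axis compound train (all bearings frame-fixed)
mesh 1 [43T→75T]: |ω|/ω_in = 1×43/75 = 43/75, sense flips to −
mesh 2 [17T→12T]: |ω|/ω_in = (43/75)×17/12 = 731/900, sense flips to +
mesh 3 [85T→70T]: |ω|/ω_in = (731/900)×85/70 = 12427/12600, sense flips to −
mesh 4 [70T→90T]: |ω|/ω_in = (12427/12600)×70/90 = 12427/16200, sense flips to +
mesh 5 [48T→48T]: |ω|/ω_in = (12427/16200)×48/48 = 12427/16200, sense flips to −
mesh 6 [74T→84T]: |ω|/ω_in = (12427/16200)×74/84 = 459799/680400, sense flips to +
signed output speed (× input speed) = 459799/680400

459799/680400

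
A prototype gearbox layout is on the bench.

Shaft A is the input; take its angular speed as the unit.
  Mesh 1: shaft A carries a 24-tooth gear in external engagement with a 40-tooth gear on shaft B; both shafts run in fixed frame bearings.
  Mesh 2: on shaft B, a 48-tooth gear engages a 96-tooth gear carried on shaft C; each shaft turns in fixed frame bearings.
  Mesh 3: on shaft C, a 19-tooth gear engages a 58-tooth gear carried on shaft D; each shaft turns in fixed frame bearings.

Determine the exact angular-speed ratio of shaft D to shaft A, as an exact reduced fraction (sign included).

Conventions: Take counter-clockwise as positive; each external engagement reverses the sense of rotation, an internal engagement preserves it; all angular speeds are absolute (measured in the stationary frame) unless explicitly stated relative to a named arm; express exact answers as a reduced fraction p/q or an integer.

class = fixed-axis compound train [3 meshes; 3 ratios multiply, 3 sense flips]
mesh 1 [24T→40T]: running ratio 3/5, sense −
mesh 2 [48T→96T]: running ratio 3/10, sense +
mesh 3 [19T→58T]: running ratio 57/580, sense −
ω_out/ω_in = -57/580

-57/580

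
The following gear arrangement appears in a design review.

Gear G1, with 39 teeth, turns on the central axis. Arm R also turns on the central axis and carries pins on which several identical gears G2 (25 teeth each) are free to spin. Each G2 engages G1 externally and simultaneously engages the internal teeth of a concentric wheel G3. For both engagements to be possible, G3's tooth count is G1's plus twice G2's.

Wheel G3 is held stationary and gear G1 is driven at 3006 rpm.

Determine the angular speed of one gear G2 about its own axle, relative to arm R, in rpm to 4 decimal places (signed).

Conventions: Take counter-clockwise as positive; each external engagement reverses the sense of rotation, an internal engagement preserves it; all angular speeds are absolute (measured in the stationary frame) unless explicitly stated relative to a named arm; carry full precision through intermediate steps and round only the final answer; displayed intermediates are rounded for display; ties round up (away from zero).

class = planetary set [G3 = 39+2·25 = 89; Willis about the carrier]
normalise by the input: solve with ω_sun = 1, then scale by 3006 rpm
ring teeth: 39 + 2·25 = 89
39(ω_sun−ω_arm) = −89(ω_ring−ω_arm),  ω_ring = 0, ω_sun = 1
39(1−ω_arm) = −89(0−ω_arm)  ⇒  128·ω_arm = 39  ⇒  ω_arm = 39/128
sun–planet mesh: 39·(1−39/128) = −25·(ω_p−ω_arm)  ⇒  ω_p−ω_arm = -3471/3200
scale: ω_p−ω_arm = -3471/3200 × 3006 rpm = -3260.5706 rpm

-3260.5706 rpm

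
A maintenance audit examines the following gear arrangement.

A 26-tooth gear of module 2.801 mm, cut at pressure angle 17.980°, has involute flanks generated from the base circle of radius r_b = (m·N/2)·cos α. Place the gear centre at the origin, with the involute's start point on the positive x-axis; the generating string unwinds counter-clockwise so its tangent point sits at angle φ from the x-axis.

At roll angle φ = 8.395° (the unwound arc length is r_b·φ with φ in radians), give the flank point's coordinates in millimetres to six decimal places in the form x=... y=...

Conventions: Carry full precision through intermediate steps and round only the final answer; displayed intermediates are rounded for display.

x=35.004527 y=0.036237

class = single-mesh tooth geometry [base-circle involute, m = 2.801, 26T]
pitch radius r_p = m·N/2 = 2.801·26/2 = 36.413000
base radius r_b = r_p·cos α = 36.413000·cos 17.980° = 34.634747
roll angle φ = 8.395° = 0.14652039 rad
x = r_b·(cos φ + φ·sin φ) = 35.004527
y = r_b·(sin φ − φ·cos φ) = 0.036237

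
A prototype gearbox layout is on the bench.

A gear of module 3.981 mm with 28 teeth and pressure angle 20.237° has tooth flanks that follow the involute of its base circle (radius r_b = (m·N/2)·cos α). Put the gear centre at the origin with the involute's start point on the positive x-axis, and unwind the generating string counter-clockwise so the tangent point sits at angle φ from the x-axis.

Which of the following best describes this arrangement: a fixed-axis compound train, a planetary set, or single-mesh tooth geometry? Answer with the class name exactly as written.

single-mesh involute tooth geometry (28T wheel at module 3.981)
classification: single-mesh tooth geometry

single-mesh tooth geometry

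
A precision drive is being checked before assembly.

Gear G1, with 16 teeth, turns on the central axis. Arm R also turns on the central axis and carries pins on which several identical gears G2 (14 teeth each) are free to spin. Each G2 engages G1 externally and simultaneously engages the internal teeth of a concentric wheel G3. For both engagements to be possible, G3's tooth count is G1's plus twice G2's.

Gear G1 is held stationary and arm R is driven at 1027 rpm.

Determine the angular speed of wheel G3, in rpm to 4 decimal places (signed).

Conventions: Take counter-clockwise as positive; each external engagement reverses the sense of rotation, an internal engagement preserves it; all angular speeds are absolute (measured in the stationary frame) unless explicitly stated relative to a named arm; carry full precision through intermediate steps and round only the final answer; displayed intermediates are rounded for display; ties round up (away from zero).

topology: planetary set — G1 16T / G2 14T / G3 44T, arm = carrier (Willis)
normalise by the input: solve with ω_arm = 1, then scale by 1027 rpm
ring teeth: 16 + 2·14 = 44
16(ω_sun−ω_arm) = −44(ω_ring−ω_arm),  ω_sun = 0, ω_arm = 1
ω_ring = 1 − (16/44)(0−1) = 15/11
scale: ω_ring = 15/11 × 1027 rpm = +1400.4545 rpm

+1400.4545 rpm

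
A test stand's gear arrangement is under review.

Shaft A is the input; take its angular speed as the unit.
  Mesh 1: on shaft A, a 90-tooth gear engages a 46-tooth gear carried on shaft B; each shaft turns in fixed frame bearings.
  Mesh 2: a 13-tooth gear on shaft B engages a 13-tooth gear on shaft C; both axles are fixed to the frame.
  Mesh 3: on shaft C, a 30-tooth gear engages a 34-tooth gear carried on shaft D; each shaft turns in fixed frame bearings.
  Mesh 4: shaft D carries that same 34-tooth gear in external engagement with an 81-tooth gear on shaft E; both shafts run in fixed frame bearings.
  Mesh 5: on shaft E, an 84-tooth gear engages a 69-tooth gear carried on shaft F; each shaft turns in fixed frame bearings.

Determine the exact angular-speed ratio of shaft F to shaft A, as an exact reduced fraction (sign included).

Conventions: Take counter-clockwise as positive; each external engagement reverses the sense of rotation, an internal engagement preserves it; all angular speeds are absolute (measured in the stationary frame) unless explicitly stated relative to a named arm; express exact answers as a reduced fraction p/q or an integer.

-1400/1587

class = fixed-axis compound train [5 meshes; 5 ratios multiply, 5 sense flips]
mesh 1 [90T→46T]: running ratio 45/23, sense −
mesh 2 [13T→13T]: running ratio 45/23, sense +
mesh 3 [30T→34T]: running ratio 675/391, sense −
mesh 4 [34T→81T]: running ratio 50/69, sense +
mesh 5 [84T→69T]: running ratio 1400/1587, sense −
ω_out/ω_in = -1400/1587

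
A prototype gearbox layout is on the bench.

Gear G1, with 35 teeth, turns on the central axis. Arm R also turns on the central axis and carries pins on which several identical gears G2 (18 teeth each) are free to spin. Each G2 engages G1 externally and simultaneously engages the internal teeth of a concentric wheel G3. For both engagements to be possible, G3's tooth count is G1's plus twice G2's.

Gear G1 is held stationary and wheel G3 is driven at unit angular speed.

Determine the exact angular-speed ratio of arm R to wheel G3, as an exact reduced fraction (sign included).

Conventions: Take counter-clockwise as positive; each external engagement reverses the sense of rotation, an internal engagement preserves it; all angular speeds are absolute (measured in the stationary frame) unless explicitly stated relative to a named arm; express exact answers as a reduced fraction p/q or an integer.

71/106

topology: planetary set — G1 35T / G2 18T / G3 71T, arm = carrier (Willis)
ring teeth: 35 + 2·18 = 71
35(ω_sun−ω_arm) = −71(ω_ring−ω_arm),  ω_sun = 0, ω_ring = 1
35(0−ω_arm) = −71(1−ω_arm)  ⇒  106·ω_arm = 71  ⇒  ω_arm = 71/106
ω_out/ω_in = 71/106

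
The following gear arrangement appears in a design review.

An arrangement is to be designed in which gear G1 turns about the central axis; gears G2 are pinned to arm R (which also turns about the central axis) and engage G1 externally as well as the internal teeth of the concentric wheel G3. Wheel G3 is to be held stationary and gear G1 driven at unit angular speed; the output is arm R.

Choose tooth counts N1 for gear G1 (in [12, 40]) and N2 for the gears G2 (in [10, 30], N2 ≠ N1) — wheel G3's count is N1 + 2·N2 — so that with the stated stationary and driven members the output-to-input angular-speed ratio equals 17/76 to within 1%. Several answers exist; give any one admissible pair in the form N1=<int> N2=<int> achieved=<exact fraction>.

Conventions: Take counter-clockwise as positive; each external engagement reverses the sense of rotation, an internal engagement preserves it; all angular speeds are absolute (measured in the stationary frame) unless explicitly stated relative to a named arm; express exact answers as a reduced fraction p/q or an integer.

design class (target 17/76): planetary set
Willis with ω_ring = 0: ω_arm/ω_sun = N1/(N1+N3); set equal to 17/76  ⇒  N3/N1 = 1/(17/76) − 1 = 59/17
N3 = N1 + 2·N2  ⇒  N2/N1 = (N3/N1 − 1)/2 = (59/17 − 1)/2 = 21/17
smallest multiple with N1 ≥ 12 and N2 ≥ 10: k = 1  ⇒  N1 = 1·17 = 17, N2 = 1·21 = 21 (N1 ≤ 40, N2 ≤ 30, N2 ≠ N1 ✓), N3 = 17 + 2·21 = 59
check: N1/(N1+N3) with N1 = 17, N3 = 59 gives 17/76; |achieved − target| = 0 ≤ 17/7600 ✓

N1=17 N2=21 achieved=17/76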